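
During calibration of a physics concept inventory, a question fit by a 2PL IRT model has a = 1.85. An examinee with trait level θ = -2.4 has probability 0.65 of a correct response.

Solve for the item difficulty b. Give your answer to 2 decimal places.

P(θ) = 1 / (1 + exp(−a(θ − b)))
logit(0.65) = ln(0.65/0.35) = 0.6190
b = θ − logit/(a) = -2.4 − 0.6190/1.8500 = -2.7346

-2.73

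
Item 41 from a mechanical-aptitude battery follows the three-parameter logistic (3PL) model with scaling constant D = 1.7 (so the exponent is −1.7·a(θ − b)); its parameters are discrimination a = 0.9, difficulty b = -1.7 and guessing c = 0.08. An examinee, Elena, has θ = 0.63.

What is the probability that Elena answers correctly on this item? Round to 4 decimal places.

0.9747

P(θ) = c + (1 − c) · 1 / (1 + exp(−D·a(θ − b)))
Exponent: 1.7 × 0.9 × (0.63 − (-1.7)) = 3.5649
1/(1 + e^{-3.5649}) = 0.9725
P = 0.08 + 0.92 × 0.9725 = 0.9747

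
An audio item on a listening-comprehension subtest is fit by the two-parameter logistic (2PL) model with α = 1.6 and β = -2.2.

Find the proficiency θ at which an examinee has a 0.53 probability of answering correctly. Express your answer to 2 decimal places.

-2.12

P(θ) = 1 / (1 + exp(−α(θ − β)))
logit = ln(0.5300/0.4700) = 0.1201
θ = β + logit/(α) = -2.2 + 0.1201/1.6000 = -2.1249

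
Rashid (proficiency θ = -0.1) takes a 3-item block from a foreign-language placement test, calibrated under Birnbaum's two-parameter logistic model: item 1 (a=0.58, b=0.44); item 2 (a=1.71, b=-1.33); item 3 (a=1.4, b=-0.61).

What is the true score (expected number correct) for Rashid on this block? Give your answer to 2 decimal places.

1.98

P(θ) = 1 / (1 + exp(−a(θ − b)))
P_1 = 1/(1+e^{0.3132}) = 0.4223
P_2 = 1/(1+e^{-2.1033}) = 0.8912
P_3 = 1/(1+e^{-0.7140}) = 0.6713
E[score] = 0.4223 + 0.8912 + 0.6713 = 1.9848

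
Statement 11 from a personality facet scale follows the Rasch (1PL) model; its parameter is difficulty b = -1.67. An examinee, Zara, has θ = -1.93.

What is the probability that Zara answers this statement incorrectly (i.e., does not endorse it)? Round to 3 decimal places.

P(θ) = 1 / (1 + exp(−(θ − b)))
Exponent: (-1.93 − (-1.67)) = -0.2600
1/(1 + e^{0.2600}) = 0.4354
P = 0.4354
P(incorrect) = 1 − 0.4354 = 0.5646

0.565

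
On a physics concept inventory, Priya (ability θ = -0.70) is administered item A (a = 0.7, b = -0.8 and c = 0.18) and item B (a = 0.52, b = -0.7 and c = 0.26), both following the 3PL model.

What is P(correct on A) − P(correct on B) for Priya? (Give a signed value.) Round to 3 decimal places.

-0.026

P(θ) = c + (1 − c) · 1 / (1 + exp(−a(θ − b)))
P_A = 0.6043
P_B = 0.6300
P_A − P_B = -0.0257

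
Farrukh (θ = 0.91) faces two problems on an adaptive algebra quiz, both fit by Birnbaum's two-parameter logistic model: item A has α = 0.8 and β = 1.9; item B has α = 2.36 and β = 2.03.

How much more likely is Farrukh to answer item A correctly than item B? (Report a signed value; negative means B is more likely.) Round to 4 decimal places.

0.2453

P(θ) = 1 / (1 + exp(−α(θ − β)))
P_A = 0.3117
P_B = 0.0664
P_A − P_B = 0.2453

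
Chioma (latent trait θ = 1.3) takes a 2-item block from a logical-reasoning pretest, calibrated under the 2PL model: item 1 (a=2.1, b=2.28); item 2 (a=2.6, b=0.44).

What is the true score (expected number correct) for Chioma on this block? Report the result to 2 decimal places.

1.02

P(θ) = 1 / (1 + exp(−a(θ − b)))
P_1 = 1/(1+e^{2.0580}) = 0.1132
P_2 = 1/(1+e^{-2.2360}) = 0.9034
E[score] = 0.1132 + 0.9034 = 1.0167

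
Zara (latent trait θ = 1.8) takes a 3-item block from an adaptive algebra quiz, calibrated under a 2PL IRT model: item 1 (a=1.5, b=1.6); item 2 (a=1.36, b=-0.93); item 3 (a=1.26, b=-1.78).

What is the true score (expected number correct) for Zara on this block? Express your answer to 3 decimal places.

2.540

P(θ) = 1 / (1 + exp(−a(θ − b)))
P_1 = 1/(1+e^{-0.3000}) = 0.5744
P_2 = 1/(1+e^{-3.7128}) = 0.9762
P_3 = 1/(1+e^{-4.5108}) = 0.9891
E[score] = 0.5744 + 0.9762 + 0.9891 = 2.5397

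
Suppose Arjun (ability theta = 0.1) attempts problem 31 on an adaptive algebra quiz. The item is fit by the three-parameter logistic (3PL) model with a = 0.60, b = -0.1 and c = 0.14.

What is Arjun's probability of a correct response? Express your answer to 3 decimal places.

0.596

P(theta) = c + (1 − c) · 1 / (1 + exp(−a(theta − b)))
Exponent: 0.60 × (0.1 − (-0.1)) = 0.1200
1/(1 + e^{-0.1200}) = 0.5300
P = 0.14 + 0.86 × 0.5300 = 0.5958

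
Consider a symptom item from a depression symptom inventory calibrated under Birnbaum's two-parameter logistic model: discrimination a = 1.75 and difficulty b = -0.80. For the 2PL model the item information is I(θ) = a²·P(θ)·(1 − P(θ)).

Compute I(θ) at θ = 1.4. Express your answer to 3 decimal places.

0.062

P = 1/(1+e^{-3.8500}) = 0.9792
P(1−P) = 0.9792 × 0.0208 = 0.0204
I = a² × P(1−P) = 1.75² × 0.0204 = 0.06248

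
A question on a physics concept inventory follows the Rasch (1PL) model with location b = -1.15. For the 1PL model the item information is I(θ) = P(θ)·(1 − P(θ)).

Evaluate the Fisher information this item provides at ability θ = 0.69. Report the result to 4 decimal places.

0.1183

P = 1/(1+e^{-1.8400}) = 0.8629
P(1−P) = 0.8629 × 0.1371 = 0.1183
I = P(1−P) = 0.11827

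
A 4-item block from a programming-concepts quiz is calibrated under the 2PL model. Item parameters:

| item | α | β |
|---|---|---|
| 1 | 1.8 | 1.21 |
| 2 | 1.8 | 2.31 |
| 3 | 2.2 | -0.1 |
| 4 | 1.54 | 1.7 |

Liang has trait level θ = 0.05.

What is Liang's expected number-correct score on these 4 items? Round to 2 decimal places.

0.78

P(θ) = 1 / (1 + exp(−α(θ − β)))
P_1 = 1/(1+e^{2.0880}) = 0.1103
P_2 = 1/(1+e^{4.0680}) = 0.0168
P_3 = 1/(1+e^{-0.3300}) = 0.5818
P_4 = 1/(1+e^{2.5410}) = 0.0730
E[score] = 0.1103 + 0.0168 + 0.5818 + 0.0730 = 0.7819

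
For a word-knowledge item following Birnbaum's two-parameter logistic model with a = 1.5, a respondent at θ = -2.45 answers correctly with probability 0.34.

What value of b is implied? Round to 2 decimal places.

P(θ) = 1 / (1 + exp(−a(θ − b)))
logit(0.34) = ln(0.34/0.66) = -0.6633
b = θ − logit/(a) = -2.45 − (-0.6633)/1.5000 = -2.0078

-2.01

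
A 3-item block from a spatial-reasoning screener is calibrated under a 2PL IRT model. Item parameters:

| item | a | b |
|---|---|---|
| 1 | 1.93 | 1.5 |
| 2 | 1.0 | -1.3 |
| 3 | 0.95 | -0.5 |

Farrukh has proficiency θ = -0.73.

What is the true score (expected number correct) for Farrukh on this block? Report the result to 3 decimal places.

1.098

P(θ) = 1 / (1 + exp(−a(θ − b)))
P_1 = 1/(1+e^{4.3039}) = 0.0133
P_2 = 1/(1+e^{-0.5700}) = 0.6388
P_3 = 1/(1+e^{0.2185}) = 0.4456
E[score] = 0.0133 + 0.6388 + 0.4456 = 1.0977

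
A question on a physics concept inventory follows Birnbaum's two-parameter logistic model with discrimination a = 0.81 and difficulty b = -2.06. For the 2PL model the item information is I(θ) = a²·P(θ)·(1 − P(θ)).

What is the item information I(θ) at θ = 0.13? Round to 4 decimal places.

P = 1/(1+e^{-1.7739}) = 0.8549
P(1−P) = 0.8549 × 0.1451 = 0.1240
I = a² × P(1−P) = 0.81² × 0.1240 = 0.08137

0.0814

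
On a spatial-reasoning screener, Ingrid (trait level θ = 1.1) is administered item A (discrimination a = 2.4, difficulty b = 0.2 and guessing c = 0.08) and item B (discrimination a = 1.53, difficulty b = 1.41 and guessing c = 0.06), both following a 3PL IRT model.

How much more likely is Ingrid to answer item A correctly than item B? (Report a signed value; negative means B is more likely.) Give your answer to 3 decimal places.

0.484

P(θ) = c + (1 − c) · 1 / (1 + exp(−a(θ − b)))
P_A = 0.9049
P_B = 0.4206
P_A − P_B = 0.4843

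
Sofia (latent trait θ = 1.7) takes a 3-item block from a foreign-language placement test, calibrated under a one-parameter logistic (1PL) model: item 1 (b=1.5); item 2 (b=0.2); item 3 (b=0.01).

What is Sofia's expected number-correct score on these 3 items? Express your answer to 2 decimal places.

2.21

P(θ) = 1 / (1 + exp(−(θ − b)))
P_1 = 1/(1+e^{-0.2000}) = 0.5498
P_2 = 1/(1+e^{-1.5000}) = 0.8176
P_3 = 1/(1+e^{-1.6900}) = 0.8442
E[score] = 0.5498 + 0.8176 + 0.8442 = 2.2116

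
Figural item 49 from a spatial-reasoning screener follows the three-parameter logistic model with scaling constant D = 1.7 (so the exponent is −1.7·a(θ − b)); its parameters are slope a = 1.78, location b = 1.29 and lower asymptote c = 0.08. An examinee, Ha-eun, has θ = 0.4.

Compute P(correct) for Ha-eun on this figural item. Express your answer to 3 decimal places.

P(θ) = c + (1 − c) · 1 / (1 + exp(−D·a(θ − b)))
Exponent: 1.7 × 1.78 × (0.4 − 1.29) = -2.6931
1/(1 + e^{2.6931}) = 0.0634
P = 0.08 + 0.92 × 0.0634 = 0.1383

0.138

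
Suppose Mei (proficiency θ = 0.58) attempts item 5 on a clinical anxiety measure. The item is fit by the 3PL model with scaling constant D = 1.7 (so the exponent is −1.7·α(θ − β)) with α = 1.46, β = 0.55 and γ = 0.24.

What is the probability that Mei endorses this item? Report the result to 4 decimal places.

0.6341

P(θ) = γ + (1 − γ) · 1 / (1 + exp(−D·α(θ − β)))
Exponent: 1.7 × 1.46 × (0.58 − 0.55) = 0.0745
1/(1 + e^{-0.0745}) = 0.5186
P = 0.24 + 0.76 × 0.5186 = 0.6341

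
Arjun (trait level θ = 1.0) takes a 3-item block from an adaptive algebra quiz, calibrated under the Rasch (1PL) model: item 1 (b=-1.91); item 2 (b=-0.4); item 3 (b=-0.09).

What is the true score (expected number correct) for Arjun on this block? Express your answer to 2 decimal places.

2.50

P(θ) = 1 / (1 + exp(−(θ − b)))
P_1 = 1/(1+e^{-2.9100}) = 0.9483
P_2 = 1/(1+e^{-1.4000}) = 0.8022
P_3 = 1/(1+e^{-1.0900}) = 0.7484
E[score] = 0.9483 + 0.8022 + 0.7484 = 2.4989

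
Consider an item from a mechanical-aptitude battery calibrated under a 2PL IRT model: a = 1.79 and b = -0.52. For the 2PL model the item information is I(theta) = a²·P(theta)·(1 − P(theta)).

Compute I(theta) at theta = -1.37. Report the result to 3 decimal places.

P = 1/(1+e^{1.5215}) = 0.1792
P(1−P) = 0.1792 × 0.8208 = 0.1471
I = a² × P(1−P) = 1.79² × 0.1471 = 0.47137

0.471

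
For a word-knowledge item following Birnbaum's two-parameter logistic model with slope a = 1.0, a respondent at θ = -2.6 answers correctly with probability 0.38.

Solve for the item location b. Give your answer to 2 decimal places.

P(θ) = 1 / (1 + exp(−a(θ − b)))
logit(0.38) = ln(0.38/0.62) = -0.4895
b = θ − logit/(a) = -2.6 − (-0.4895)/1.0000 = -2.1105

-2.11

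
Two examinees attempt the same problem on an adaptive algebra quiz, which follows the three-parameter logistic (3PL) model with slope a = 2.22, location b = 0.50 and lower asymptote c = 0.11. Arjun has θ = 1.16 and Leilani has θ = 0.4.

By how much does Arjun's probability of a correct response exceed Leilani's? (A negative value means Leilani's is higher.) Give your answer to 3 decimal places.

P(θ) = c + (1 − c) · 1 / (1 + exp(−a(θ − b)))
P(Arjun) = 0.8330  [exponent 1.4652]
P(Leilani) = 0.5058  [exponent -0.2220]
Difference = 0.8330 − 0.5058 = 0.3272

0.327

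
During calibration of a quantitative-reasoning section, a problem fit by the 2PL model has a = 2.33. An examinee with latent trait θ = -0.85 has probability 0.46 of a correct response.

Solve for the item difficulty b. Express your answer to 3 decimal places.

P(θ) = 1 / (1 + exp(−a(θ − b)))
logit(0.46) = ln(0.46/0.54) = -0.1603
b = θ − logit/(a) = -0.85 − (-0.1603)/2.3300 = -0.7812

-0.781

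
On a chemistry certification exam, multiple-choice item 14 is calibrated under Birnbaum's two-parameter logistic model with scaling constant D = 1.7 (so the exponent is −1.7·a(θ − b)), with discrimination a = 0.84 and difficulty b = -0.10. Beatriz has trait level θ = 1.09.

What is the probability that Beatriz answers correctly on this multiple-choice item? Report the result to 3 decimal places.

0.845

P(θ) = 1 / (1 + exp(−D·a(θ − b)))
Exponent: 1.7 × 0.84 × (1.09 − (-0.10)) = 1.6993
1/(1 + e^{-1.6993}) = 0.8454
P = 0.8454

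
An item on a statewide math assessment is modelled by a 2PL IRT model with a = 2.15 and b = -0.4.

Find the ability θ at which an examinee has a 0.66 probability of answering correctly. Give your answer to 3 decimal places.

-0.091

P(θ) = 1 / (1 + exp(−a(θ − b)))
logit = ln(0.6600/0.3400) = 0.6633
θ = b + logit/(a) = -0.4 + 0.6633/2.1500 = -0.0915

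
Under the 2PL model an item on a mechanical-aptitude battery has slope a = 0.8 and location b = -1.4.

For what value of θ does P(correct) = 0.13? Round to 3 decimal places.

P(θ) = 1 / (1 + exp(−a(θ − b)))
logit = ln(0.1300/0.8700) = -1.9010
θ = b + logit/(a) = -1.4 + (-1.9010)/0.8000 = -3.7762

-3.776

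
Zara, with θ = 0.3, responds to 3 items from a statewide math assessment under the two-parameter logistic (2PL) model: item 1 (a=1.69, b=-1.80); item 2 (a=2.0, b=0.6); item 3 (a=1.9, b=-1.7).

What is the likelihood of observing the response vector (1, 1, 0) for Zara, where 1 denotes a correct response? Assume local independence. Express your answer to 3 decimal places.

0.008

P(θ) = 1 / (1 + exp(−a(θ − b)))
P_1 = 1/(1+e^{-3.5490}) = 0.9721
P_2 = 1/(1+e^{0.6000}) = 0.3543
P_3 = 1/(1+e^{-3.8000}) = 0.9781
L = P_1 × P_2 × (1−P_3) = 0.9721 × 0.3543 × 0.0219 = 0.00754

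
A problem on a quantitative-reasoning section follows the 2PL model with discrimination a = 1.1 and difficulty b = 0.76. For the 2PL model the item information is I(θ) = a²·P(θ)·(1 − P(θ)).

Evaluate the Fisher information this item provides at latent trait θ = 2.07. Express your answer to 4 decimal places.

P = 1/(1+e^{-1.4410}) = 0.8086
P(1−P) = 0.8086 × 0.1914 = 0.1548
I = a² × P(1−P) = 1.1² × 0.1548 = 0.18726

0.1873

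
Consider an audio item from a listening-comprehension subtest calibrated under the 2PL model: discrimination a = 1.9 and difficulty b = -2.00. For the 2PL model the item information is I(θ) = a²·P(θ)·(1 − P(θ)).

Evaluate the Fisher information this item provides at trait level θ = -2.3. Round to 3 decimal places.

0.833

P = 1/(1+e^{0.5700}) = 0.3612
P(1−P) = 0.3612 × 0.6388 = 0.2307
I = a² × P(1−P) = 1.9² × 0.2307 = 0.83299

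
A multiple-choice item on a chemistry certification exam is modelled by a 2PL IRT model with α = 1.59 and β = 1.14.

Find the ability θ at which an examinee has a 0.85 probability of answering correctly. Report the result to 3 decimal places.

2.231

P(θ) = 1 / (1 + exp(−α(θ − β)))
logit = ln(0.8500/0.1500) = 1.7346
θ = β + logit/(α) = 1.14 + 1.7346/1.5900 = 2.2309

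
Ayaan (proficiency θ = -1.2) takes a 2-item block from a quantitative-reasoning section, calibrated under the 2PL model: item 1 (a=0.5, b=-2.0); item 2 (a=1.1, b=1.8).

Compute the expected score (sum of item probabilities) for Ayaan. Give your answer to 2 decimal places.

0.63

P(θ) = 1 / (1 + exp(−a(θ − b)))
P_1 = 1/(1+e^{-0.4000}) = 0.5987
P_2 = 1/(1+e^{3.3000}) = 0.0356
E[score] = 0.5987 + 0.0356 = 0.6343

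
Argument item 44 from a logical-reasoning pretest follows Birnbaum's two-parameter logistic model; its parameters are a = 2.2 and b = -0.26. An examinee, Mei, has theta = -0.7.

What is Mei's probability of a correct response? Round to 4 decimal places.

0.2753

P(theta) = 1 / (1 + exp(−a(theta − b)))
Exponent: 2.2 × (-0.7 − (-0.26)) = -0.9680
1/(1 + e^{0.9680}) = 0.2753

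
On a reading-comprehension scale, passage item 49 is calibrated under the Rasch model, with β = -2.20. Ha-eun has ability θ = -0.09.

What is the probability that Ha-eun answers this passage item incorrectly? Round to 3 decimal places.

P(θ) = 1 / (1 + exp(−(θ − β)))
Exponent: (-0.09 − (-2.20)) = 2.1100
1/(1 + e^{-2.1100}) = 0.8919
P = 0.8919
P(incorrect) = 1 − 0.8919 = 0.1081

0.108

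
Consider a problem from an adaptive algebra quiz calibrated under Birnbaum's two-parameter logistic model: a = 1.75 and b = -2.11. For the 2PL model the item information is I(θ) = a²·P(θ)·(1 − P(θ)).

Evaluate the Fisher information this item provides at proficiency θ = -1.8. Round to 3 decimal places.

P = 1/(1+e^{-0.5425}) = 0.6324
P(1−P) = 0.6324 × 0.3676 = 0.2325
I = a² × P(1−P) = 1.75² × 0.2325 = 0.71195

0.712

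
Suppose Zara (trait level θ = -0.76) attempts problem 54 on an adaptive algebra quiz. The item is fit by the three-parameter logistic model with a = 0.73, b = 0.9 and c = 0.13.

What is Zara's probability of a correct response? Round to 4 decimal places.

P(θ) = c + (1 − c) · 1 / (1 + exp(−a(θ − b)))
Exponent: 0.73 × (-0.76 − 0.9) = -1.2118
1/(1 + e^{1.2118}) = 0.2294
P = 0.13 + 0.87 × 0.2294 = 0.3296

0.3296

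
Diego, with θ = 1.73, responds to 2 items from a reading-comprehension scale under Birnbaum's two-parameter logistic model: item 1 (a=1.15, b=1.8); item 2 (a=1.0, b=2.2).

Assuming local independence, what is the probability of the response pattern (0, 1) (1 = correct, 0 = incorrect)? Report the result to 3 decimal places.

0.200

P(θ) = 1 / (1 + exp(−a(θ − b)))
P_1 = 1/(1+e^{0.0805}) = 0.4799
P_2 = 1/(1+e^{0.4700}) = 0.3846
L = (1−P_1) × P_2 = 0.5201 × 0.3846 = 0.20004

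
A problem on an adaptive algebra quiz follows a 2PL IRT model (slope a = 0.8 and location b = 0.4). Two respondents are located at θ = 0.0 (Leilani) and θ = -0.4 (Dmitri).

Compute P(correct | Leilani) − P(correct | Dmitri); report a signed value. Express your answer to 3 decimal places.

0.075

P(θ) = 1 / (1 + exp(−a(θ − b)))
P(Leilani) = 0.4207  [exponent -0.3200]
P(Dmitri) = 0.3452  [exponent -0.6400]
Difference = 0.4207 − 0.3452 = 0.0754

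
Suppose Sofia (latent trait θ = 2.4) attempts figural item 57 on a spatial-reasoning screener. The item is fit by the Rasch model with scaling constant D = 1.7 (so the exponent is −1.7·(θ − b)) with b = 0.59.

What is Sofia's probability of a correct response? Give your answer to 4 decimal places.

0.9559

P(θ) = 1 / (1 + exp(−D·(θ − b)))
Exponent: 1.7 × (2.4 − 0.59) = 3.0770
1/(1 + e^{-3.0770}) = 0.9559
P = 0.9559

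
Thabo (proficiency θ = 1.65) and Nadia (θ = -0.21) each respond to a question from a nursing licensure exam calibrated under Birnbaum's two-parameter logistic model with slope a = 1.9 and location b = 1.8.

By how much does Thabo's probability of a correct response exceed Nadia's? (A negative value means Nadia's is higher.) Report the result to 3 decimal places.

0.408

P(θ) = 1 / (1 + exp(−a(θ − b)))
P(Thabo) = 0.4292  [exponent -0.2850]
P(Nadia) = 0.0215  [exponent -3.8190]
Difference = 0.4292 − 0.0215 = 0.4078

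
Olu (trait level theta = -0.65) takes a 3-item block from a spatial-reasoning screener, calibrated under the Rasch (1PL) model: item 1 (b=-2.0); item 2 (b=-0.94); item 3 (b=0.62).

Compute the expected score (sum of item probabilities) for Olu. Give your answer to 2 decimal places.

1.59

P(theta) = 1 / (1 + exp(−(theta − b)))
P_1 = 1/(1+e^{-1.3500}) = 0.7941
P_2 = 1/(1+e^{-0.2900}) = 0.5720
P_3 = 1/(1+e^{1.2700}) = 0.2193
E[score] = 0.7941 + 0.5720 + 0.2193 = 1.5854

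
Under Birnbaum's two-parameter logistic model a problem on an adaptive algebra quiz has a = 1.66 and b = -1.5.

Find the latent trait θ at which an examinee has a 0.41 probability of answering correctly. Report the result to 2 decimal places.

P(θ) = 1 / (1 + exp(−a(θ − b)))
logit = ln(0.4100/0.5900) = -0.3640
θ = b + logit/(a) = -1.5 + (-0.3640)/1.6600 = -1.7193

-1.72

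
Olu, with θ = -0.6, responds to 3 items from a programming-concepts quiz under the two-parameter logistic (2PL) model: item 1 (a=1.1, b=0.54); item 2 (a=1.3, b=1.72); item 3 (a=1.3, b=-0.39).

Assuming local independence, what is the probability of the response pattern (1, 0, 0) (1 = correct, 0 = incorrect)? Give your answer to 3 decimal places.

P(θ) = 1 / (1 + exp(−a(θ − b)))
P_1 = 1/(1+e^{1.2540}) = 0.2220
P_2 = 1/(1+e^{3.0160}) = 0.0467
P_3 = 1/(1+e^{0.2730}) = 0.4322
L = P_1 × (1−P_2) × (1−P_3) = 0.2220 × 0.9533 × 0.5678 = 0.12017

0.120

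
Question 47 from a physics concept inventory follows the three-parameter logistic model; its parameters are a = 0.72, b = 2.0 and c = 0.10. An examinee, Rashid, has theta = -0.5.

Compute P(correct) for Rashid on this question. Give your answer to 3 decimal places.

P(theta) = c + (1 − c) · 1 / (1 + exp(−a(theta − b)))
Exponent: 0.72 × (-0.5 − 2.0) = -1.8000
1/(1 + e^{1.8000}) = 0.1419
P = 0.10 + 0.90 × 0.1419 = 0.2277

0.228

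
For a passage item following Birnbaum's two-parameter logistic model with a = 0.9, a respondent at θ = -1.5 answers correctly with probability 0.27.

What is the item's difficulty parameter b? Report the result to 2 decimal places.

P(θ) = 1 / (1 + exp(−a(θ − b)))
logit(0.27) = ln(0.27/0.73) = -0.9946
b = θ − logit/(a) = -1.5 − (-0.9946)/0.9000 = -0.3949

-0.39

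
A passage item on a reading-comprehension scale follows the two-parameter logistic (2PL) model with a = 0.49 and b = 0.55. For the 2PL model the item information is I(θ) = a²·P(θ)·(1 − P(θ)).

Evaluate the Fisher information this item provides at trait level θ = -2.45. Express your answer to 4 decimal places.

0.0365

P = 1/(1+e^{1.4700}) = 0.1869
P(1−P) = 0.1869 × 0.8131 = 0.1520
I = a² × P(1−P) = 0.49² × 0.1520 = 0.03649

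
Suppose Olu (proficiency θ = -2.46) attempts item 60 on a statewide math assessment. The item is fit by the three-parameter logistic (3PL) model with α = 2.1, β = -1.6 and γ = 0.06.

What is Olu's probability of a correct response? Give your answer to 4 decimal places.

0.1927

P(θ) = γ + (1 − γ) · 1 / (1 + exp(−α(θ − β)))
Exponent: 2.1 × (-2.46 − (-1.6)) = -1.8060
1/(1 + e^{1.8060}) = 0.1411
P = 0.06 + 0.94 × 0.1411 = 0.1927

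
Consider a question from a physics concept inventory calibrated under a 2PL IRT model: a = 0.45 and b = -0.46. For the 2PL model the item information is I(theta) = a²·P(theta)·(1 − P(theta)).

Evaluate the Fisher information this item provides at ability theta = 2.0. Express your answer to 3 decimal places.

0.038

P = 1/(1+e^{-1.1070}) = 0.7516
P(1−P) = 0.7516 × 0.2484 = 0.1867
I = a² × P(1−P) = 0.45² × 0.1867 = 0.03781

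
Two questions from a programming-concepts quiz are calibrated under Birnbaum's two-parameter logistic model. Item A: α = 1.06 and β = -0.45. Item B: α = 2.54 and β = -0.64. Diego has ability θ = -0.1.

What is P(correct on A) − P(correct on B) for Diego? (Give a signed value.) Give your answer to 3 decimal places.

P(θ) = 1 / (1 + exp(−α(θ − β)))
P_A = 0.5917
P_B = 0.7976
P_A − P_B = -0.2059

-0.206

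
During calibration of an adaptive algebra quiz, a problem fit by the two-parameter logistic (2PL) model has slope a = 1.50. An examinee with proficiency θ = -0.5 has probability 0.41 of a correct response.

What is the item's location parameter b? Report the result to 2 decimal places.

P(θ) = 1 / (1 + exp(−a(θ − b)))
logit(0.41) = ln(0.41/0.59) = -0.3640
b = θ − logit/(a) = -0.5 − (-0.3640)/1.5000 = -0.2574

-0.26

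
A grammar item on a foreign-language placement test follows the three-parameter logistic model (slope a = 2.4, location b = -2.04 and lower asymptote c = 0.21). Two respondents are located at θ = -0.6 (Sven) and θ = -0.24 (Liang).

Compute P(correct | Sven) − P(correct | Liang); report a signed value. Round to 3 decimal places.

-0.014

P(θ) = c + (1 − c) · 1 / (1 + exp(−a(θ − b)))
P(Sven) = 0.9758  [exponent 3.4560]
P(Liang) = 0.9896  [exponent 4.3200]
Difference = 0.9758 − 0.9896 = -0.0138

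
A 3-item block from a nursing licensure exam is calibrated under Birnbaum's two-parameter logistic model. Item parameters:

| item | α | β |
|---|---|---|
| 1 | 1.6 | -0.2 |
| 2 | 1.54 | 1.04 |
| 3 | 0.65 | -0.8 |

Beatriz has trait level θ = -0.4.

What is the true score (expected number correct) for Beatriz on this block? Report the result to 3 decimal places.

1.083

P(θ) = 1 / (1 + exp(−α(θ − β)))
P_1 = 1/(1+e^{0.3200}) = 0.4207
P_2 = 1/(1+e^{2.2176}) = 0.0982
P_3 = 1/(1+e^{-0.2600}) = 0.5646
E[score] = 0.4207 + 0.0982 + 0.5646 = 1.0835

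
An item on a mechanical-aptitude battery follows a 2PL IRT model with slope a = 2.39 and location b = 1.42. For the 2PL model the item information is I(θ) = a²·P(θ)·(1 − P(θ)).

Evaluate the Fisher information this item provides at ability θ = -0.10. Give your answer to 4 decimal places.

0.1434

P = 1/(1+e^{3.6328}) = 0.0258
P(1−P) = 0.0258 × 0.9742 = 0.0251
I = a² × P(1−P) = 2.39² × 0.0251 = 0.14336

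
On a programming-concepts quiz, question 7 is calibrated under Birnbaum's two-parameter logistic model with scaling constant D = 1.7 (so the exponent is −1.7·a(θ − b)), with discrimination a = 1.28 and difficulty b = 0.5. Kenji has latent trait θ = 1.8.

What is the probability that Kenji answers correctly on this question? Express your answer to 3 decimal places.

P(θ) = 1 / (1 + exp(−D·a(θ − b)))
Exponent: 1.7 × 1.28 × (1.8 − 0.5) = 2.8288
1/(1 + e^{-2.8288}) = 0.9442
P = 0.9442

0.944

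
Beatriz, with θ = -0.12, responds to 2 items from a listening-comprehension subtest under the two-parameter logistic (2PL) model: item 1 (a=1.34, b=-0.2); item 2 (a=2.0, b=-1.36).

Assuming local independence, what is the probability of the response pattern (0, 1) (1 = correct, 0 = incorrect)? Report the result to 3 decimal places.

P(θ) = 1 / (1 + exp(−a(θ − b)))
P_1 = 1/(1+e^{-0.1072}) = 0.5268
P_2 = 1/(1+e^{-2.4800}) = 0.9227
L = (1−P_1) × P_2 = 0.4732 × 0.9227 = 0.43666

0.437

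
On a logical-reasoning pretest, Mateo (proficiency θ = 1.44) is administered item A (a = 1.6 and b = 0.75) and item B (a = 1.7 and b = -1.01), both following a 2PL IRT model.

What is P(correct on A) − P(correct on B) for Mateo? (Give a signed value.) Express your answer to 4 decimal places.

-0.2337

P(θ) = 1 / (1 + exp(−a(θ − b)))
P_A = 0.7510
P_B = 0.9847
P_A − P_B = -0.2337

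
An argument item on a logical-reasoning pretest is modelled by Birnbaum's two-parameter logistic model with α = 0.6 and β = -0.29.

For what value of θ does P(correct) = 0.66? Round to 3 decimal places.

0.815

P(θ) = 1 / (1 + exp(−α(θ − β)))
logit = ln(0.6600/0.3400) = 0.6633
θ = β + logit/(α) = -0.29 + 0.6633/0.6000 = 0.8155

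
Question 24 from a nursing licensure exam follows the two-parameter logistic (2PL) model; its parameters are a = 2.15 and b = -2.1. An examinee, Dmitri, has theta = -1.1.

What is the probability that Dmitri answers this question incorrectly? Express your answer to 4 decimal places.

0.1043

P(theta) = 1 / (1 + exp(−a(theta − b)))
Exponent: 2.15 × (-1.1 − (-2.1)) = 2.1500
1/(1 + e^{-2.1500}) = 0.8957
P(incorrect) = 1 − 0.8957 = 0.1043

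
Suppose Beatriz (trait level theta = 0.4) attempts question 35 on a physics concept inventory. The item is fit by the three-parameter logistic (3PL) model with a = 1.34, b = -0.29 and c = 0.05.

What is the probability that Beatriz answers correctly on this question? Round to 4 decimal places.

0.7302

P(theta) = c + (1 − c) · 1 / (1 + exp(−a(theta − b)))
Exponent: 1.34 × (0.4 − (-0.29)) = 0.9246
1/(1 + e^{-0.9246}) = 0.7160
P = 0.05 + 0.95 × 0.7160 = 0.7302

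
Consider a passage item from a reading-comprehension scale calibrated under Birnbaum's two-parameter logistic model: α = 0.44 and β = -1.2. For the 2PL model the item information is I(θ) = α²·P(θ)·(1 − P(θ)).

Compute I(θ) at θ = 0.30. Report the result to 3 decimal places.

P = 1/(1+e^{-0.6600}) = 0.6593
P(1−P) = 0.6593 × 0.3407 = 0.2246
I = α² × P(1−P) = 0.44² × 0.2246 = 0.04349

0.043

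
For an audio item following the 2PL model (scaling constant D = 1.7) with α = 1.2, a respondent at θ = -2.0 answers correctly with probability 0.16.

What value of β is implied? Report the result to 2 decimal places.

-1.19

P(θ) = 1 / (1 + exp(−D·α(θ − β)))
logit(0.16) = ln(0.16/0.84) = -1.6582
β = θ − logit/(1.7·α) = -2.0 − (-1.6582)/2.0400 = -1.1871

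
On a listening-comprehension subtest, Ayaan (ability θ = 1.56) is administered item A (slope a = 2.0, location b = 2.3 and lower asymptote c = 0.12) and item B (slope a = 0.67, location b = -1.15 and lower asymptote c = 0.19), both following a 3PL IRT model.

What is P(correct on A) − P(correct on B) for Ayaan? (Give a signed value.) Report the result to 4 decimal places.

P(θ) = c + (1 − c) · 1 / (1 + exp(−a(θ − b)))
P_A = 0.2832
P_B = 0.8866
P_A − P_B = -0.6035

-0.6035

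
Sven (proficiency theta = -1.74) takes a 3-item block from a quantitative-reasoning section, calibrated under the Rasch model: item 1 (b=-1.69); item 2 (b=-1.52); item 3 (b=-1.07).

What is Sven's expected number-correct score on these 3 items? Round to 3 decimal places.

P(theta) = 1 / (1 + exp(−(theta − b)))
P_1 = 1/(1+e^{0.0500}) = 0.4875
P_2 = 1/(1+e^{0.2200}) = 0.4452
P_3 = 1/(1+e^{0.6700}) = 0.3385
E[score] = 0.4875 + 0.4452 + 0.3385 = 1.2712

1.271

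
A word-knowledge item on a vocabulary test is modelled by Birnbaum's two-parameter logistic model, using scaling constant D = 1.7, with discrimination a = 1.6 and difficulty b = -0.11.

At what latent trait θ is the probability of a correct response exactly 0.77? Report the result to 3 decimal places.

P(θ) = 1 / (1 + exp(−D·a(θ − b)))
logit = ln(0.7700/0.2300) = 1.2083
θ = b + logit/(1.7·a) = -0.11 + 1.2083/2.7200 = 0.3342

0.334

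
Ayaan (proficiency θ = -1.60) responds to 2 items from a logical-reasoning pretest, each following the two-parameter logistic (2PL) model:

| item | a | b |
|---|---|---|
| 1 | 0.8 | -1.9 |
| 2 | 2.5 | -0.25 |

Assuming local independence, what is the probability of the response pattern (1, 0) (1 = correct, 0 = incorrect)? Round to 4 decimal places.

0.5412

P(θ) = 1 / (1 + exp(−a(θ − b)))
P_1 = 1/(1+e^{-0.2400}) = 0.5597
P_2 = 1/(1+e^{3.3750}) = 0.0331
L = P_1 × (1−P_2) = 0.5597 × 0.9669 = 0.54119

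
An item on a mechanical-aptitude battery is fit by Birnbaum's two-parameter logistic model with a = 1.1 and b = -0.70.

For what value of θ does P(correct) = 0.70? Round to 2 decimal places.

P(θ) = 1 / (1 + exp(−a(θ − b)))
logit = ln(0.7000/0.3000) = 0.8473
θ = b + logit/(a) = -0.70 + 0.8473/1.1000 = 0.0703

0.07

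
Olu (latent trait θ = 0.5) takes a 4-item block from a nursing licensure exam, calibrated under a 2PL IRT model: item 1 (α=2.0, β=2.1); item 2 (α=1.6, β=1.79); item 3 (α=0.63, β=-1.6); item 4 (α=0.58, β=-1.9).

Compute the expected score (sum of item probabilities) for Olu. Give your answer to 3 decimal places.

P(θ) = 1 / (1 + exp(−α(θ − β)))
P_1 = 1/(1+e^{3.2000}) = 0.0392
P_2 = 1/(1+e^{2.0640}) = 0.1126
P_3 = 1/(1+e^{-1.3230}) = 0.7897
P_4 = 1/(1+e^{-1.3920}) = 0.8009
E[score] = 0.0392 + 0.1126 + 0.7897 + 0.8009 = 1.7424

1.742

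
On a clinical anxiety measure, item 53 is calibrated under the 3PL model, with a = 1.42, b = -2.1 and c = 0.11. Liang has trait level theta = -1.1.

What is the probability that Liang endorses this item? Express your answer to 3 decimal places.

P(theta) = c + (1 − c) · 1 / (1 + exp(−a(theta − b)))
Exponent: 1.42 × (-1.1 − (-2.1)) = 1.4200
1/(1 + e^{-1.4200}) = 0.8053
P = 0.11 + 0.89 × 0.8053 = 0.8268

0.827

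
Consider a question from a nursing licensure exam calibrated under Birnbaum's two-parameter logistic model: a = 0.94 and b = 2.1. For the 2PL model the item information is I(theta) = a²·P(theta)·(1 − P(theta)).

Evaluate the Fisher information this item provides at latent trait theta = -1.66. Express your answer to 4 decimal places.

0.0243

P = 1/(1+e^{3.5344}) = 0.0283
P(1−P) = 0.0283 × 0.9717 = 0.0275
I = a² × P(1−P) = 0.94² × 0.0275 = 0.02434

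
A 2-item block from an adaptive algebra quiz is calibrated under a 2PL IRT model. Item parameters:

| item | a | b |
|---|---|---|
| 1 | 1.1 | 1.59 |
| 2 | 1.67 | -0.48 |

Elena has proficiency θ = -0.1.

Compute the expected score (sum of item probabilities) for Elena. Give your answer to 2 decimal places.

0.79

P(θ) = 1 / (1 + exp(−a(θ − b)))
P_1 = 1/(1+e^{1.8590}) = 0.1348
P_2 = 1/(1+e^{-0.6346}) = 0.6535
E[score] = 0.1348 + 0.6535 = 0.7884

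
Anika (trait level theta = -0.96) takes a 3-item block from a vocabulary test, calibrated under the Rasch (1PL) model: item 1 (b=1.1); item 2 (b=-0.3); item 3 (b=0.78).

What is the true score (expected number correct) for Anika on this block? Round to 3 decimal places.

P(theta) = 1 / (1 + exp(−(theta − b)))
P_1 = 1/(1+e^{2.0600}) = 0.1130
P_2 = 1/(1+e^{0.6600}) = 0.3407
P_3 = 1/(1+e^{1.7400}) = 0.1493
E[score] = 0.1130 + 0.3407 + 0.1493 = 0.6031

0.603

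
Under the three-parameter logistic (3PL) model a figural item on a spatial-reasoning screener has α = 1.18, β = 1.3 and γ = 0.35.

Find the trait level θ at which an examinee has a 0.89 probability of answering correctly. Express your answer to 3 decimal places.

P(θ) = γ + (1 − γ) · 1 / (1 + exp(−α(θ − β)))
Remove guessing floor: (0.89 − 0.35)/(1 − 0.35) = 0.8308
logit = ln(0.8308/0.1692) = 1.5911
θ = β + logit/(α) = 1.3 + 1.5911/1.1800 = 2.6484

2.648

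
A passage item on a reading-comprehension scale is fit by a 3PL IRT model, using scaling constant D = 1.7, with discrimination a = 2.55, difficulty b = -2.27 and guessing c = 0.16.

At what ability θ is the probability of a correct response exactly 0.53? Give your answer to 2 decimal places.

-2.33

P(θ) = c + (1 − c) · 1 / (1 + exp(−D·a(θ − b)))
Remove guessing floor: (0.53 − 0.16)/(1 − 0.16) = 0.4405
logit = ln(0.4405/0.5595) = -0.2392
θ = b + logit/(1.7·a) = -2.27 + (-0.2392)/4.3350 = -2.3252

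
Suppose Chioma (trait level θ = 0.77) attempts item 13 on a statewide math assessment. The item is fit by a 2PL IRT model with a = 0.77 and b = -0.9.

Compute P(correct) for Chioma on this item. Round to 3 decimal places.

0.783

P(θ) = 1 / (1 + exp(−a(θ − b)))
Exponent: 0.77 × (0.77 − (-0.9)) = 1.2859
1/(1 + e^{-1.2859}) = 0.7835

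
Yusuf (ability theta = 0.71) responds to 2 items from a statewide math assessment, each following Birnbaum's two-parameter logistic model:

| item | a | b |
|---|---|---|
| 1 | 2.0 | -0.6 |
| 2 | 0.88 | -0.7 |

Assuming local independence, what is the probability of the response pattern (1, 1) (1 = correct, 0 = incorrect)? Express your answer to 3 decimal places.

P(theta) = 1 / (1 + exp(−a(theta − b)))
P_1 = 1/(1+e^{-2.6200}) = 0.9321
P_2 = 1/(1+e^{-1.2408}) = 0.7757
L = P_1 × P_2 = 0.9321 × 0.7757 = 0.72306

0.723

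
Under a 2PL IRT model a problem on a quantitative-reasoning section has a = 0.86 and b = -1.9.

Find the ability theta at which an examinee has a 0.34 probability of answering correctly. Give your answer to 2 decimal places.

-2.67

P(theta) = 1 / (1 + exp(−a(theta − b)))
logit = ln(0.3400/0.6600) = -0.6633
theta = b + logit/(a) = -1.9 + (-0.6633)/0.8600 = -2.6713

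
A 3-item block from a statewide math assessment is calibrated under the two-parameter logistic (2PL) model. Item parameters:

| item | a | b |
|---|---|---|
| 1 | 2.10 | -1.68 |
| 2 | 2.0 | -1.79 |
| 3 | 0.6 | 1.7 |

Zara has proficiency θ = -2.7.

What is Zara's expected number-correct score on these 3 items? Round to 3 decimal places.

0.311

P(θ) = 1 / (1 + exp(−a(θ − b)))
P_1 = 1/(1+e^{2.1420}) = 0.1051
P_2 = 1/(1+e^{1.8200}) = 0.1394
P_3 = 1/(1+e^{2.6400}) = 0.0666
E[score] = 0.1051 + 0.1394 + 0.0666 = 0.3111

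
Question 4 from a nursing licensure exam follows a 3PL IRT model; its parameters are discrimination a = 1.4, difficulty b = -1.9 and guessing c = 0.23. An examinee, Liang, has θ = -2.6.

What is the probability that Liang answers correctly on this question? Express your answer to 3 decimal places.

P(θ) = c + (1 − c) · 1 / (1 + exp(−a(θ − b)))
Exponent: 1.4 × (-2.6 − (-1.9)) = -0.9800
1/(1 + e^{0.9800}) = 0.2729
P = 0.23 + 0.77 × 0.2729 = 0.4401

0.440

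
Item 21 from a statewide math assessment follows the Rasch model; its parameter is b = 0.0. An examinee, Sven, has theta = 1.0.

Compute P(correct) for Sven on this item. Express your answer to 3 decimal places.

P(theta) = 1 / (1 + exp(−(theta − b)))
Exponent: (1.0 − 0.0) = 1.0000
1/(1 + e^{-1.0000}) = 0.7311
P = 0.7311

0.731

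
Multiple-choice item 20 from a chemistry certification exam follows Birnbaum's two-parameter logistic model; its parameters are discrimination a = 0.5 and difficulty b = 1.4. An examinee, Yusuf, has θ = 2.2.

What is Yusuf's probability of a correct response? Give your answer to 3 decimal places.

P(θ) = 1 / (1 + exp(−a(θ − b)))
Exponent: 0.5 × (2.2 − 1.4) = 0.4000
1/(1 + e^{-0.4000}) = 0.5987

0.599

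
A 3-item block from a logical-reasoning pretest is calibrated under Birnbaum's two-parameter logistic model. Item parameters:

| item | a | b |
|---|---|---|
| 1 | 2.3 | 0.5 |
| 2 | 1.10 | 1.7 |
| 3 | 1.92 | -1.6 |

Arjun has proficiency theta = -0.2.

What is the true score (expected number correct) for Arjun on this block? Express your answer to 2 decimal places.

P(theta) = 1 / (1 + exp(−a(theta − b)))
P_1 = 1/(1+e^{1.6100}) = 0.1666
P_2 = 1/(1+e^{2.0900}) = 0.1101
P_3 = 1/(1+e^{-2.6880}) = 0.9363
E[score] = 0.1666 + 0.1101 + 0.9363 = 1.2130

1.21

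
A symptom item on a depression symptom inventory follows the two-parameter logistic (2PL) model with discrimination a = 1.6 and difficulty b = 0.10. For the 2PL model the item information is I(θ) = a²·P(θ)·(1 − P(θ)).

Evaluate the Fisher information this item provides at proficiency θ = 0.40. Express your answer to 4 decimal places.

0.6045

P = 1/(1+e^{-0.4800}) = 0.6177
P(1−P) = 0.6177 × 0.3823 = 0.2361
I = a² × P(1−P) = 1.6² × 0.2361 = 0.60451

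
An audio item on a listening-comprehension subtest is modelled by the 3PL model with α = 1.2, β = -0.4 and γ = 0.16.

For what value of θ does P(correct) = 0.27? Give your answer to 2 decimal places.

-1.98

P(θ) = γ + (1 − γ) · 1 / (1 + exp(−α(θ − β)))
Remove guessing floor: (0.27 − 0.16)/(1 − 0.16) = 0.1310
logit = ln(0.1310/0.8690) = -1.8926
θ = β + logit/(α) = -0.4 + (-1.8926)/1.2000 = -1.9771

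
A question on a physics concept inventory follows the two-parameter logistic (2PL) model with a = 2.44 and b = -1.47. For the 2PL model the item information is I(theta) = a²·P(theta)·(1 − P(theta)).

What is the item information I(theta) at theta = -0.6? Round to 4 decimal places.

0.5684

P = 1/(1+e^{-2.1228}) = 0.8931
P(1−P) = 0.8931 × 0.1069 = 0.0955
I = a² × P(1−P) = 2.44² × 0.0955 = 0.56841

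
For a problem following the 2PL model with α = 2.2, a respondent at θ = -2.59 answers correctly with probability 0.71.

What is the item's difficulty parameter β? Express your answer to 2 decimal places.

P(θ) = 1 / (1 + exp(−α(θ − β)))
logit(0.71) = ln(0.71/0.29) = 0.8954
β = θ − logit/(α) = -2.59 − 0.8954/2.2000 = -2.9970

-3.00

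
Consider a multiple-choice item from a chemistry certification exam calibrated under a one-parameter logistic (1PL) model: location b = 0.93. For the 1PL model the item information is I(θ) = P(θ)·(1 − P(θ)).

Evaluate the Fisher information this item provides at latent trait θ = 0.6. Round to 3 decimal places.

P = 1/(1+e^{0.3300}) = 0.4182
P(1−P) = 0.4182 × 0.5818 = 0.2433
I = P(1−P) = 0.24332

0.243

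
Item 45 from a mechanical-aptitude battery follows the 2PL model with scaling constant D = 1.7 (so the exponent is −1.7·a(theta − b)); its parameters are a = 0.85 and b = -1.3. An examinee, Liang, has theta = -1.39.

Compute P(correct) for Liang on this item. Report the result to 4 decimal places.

0.4675

P(theta) = 1 / (1 + exp(−D·a(theta − b)))
Exponent: 1.7 × 0.85 × (-1.39 − (-1.3)) = -0.1300
1/(1 + e^{0.1300}) = 0.4675
P = 0.4675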